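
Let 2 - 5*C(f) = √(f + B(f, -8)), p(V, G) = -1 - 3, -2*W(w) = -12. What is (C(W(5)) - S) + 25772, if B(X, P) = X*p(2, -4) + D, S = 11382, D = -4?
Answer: 71952/5 - I*√22/5 ≈ 14390.0 - 0.93808*I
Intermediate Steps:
W(w) = 6 (W(w) = -½*(-12) = 6)
p(V, G) = -4
B(X, P) = -4 - 4*X (B(X, P) = X*(-4) - 4 = -4*X - 4 = -4 - 4*X)
C(f) = ⅖ - √(-4 - 3*f)/5 (C(f) = ⅖ - √(f + (-4 - 4*f))/5 = ⅖ - √(-4 - 3*f)/5)
(C(W(5)) - S) + 25772 = ((⅖ - √(-4 - 3*6)/5) - 1*11382) + 25772 = ((⅖ - √(-4 - 18)/5) - 11382) + 25772 = ((⅖ - I*√22/5) - 11382) + 25772 = (-56908/5 - I*√22/5) + 25772 = 71952/5 - I*√22/5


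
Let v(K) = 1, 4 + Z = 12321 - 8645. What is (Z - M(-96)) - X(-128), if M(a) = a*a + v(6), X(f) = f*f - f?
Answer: -22057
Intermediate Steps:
Z = 3672 (Z = -4 + (12321 - 8645) = -4 + 3676 = 3672)
X(f) = f² - f
M(a) = 1 + a² (M(a) = a*a + 1 = a² + 1 = 1 + a²)
(Z - M(-96)) - X(-128) = (3672 - (1 + (-96)²)) - (-128)*(-1 - 128) = (3672 - (1 + 9216)) - (-128)*(-129) = (3672 - 1*9217) - 1*16512 = (3672 - 9217) - 16512 = -5545 - 16512 = -22057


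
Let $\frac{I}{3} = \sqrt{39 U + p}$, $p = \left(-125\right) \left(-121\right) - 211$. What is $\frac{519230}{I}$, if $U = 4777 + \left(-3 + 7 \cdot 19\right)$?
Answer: $\frac{519230 \sqrt{206287}}{618861} \approx 381.07$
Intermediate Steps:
$p = 14914$ ($p = 15125 - 211 = 14914$)
$U = 4907$ ($U = 4777 + \left(-3 + 133\right) = 4777 + 130 = 4907$)
$I = 3 \sqrt{206287}$ ($I = 3 \sqrt{39 \cdot 4907 + 14914} = 3 \sqrt{191373 + 14914} = 3 \sqrt{206287} \approx 1362.6$)
$\frac{519230}{I} = \frac{519230}{3 \sqrt{206287}} = 519230 \frac{\sqrt{206287}}{618861} = \frac{519230 \sqrt{206287}}{618861}$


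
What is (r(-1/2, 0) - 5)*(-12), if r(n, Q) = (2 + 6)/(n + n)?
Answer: 156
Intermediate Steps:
r(n, Q) = 4/n (r(n, Q) = 8/((2*n)) = 8*(1/(2*n)) = 4/n)
(r(-1/2, 0) - 5)*(-12) = (4/((-1/2)) - 5)*(-12) = (4/((-1*½)) - 5)*(-12) = (4/(-½) - 5)*(-12) = (4*(-2) - 5)*(-12) = (-8 - 5)*(-12) = -13*(-12) = 156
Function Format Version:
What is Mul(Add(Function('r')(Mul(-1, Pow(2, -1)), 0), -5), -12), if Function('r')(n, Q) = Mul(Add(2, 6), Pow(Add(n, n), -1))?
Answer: 156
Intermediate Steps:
Function('r')(n, Q) = Mul(4, Pow(n, -1)) (Function('r')(n, Q) = Mul(8, Pow(Mul(2, n), -1)) = Mul(8, Mul(Rational(1, 2), Pow(n, -1))) = Mul(4, Pow(n, -1)))
Mul(Add(Function('r')(Mul(-1, Pow(2, -1)), 0), -5), -12) = Mul(Add(Mul(4, Pow(Mul(-1, Pow(2, -1)), -1)), -5), -12) = Mul(Add(Mul(4, Pow(Mul(-1, Rational(1, 2)), -1)), -5), -12) = Mul(Add(Mul(4, Pow(Rational(-1, 2), -1)), -5), -12) = Mul(Add(Mul(4, -2), -5), -12) = Mul(Add(-8, -5), -12) = Mul(-13, -12) = 156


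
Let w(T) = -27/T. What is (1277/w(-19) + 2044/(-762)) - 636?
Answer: 891359/3429 ≈ 259.95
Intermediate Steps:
(1277/w(-19) + 2044/(-762)) - 636 = (1277/((-27/(-19))) + 2044/(-762)) - 636 = (1277/((-27*(-1/19))) + 2044*(-1/762)) - 636 = (1277/(27/19) - 1022/381) - 636 = (1277*(19/27) - 1022/381) - 636 = (24263/27 - 1022/381) - 636 = 3072203/3429 - 636 = 891359/3429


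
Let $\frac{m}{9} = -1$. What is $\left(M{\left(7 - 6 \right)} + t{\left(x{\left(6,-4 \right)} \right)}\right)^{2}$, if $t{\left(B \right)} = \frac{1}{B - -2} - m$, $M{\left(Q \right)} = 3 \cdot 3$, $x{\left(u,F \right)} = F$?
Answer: $\frac{1225}{4} \approx 306.25$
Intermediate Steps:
$m = -9$ ($m = 9 \left(-1\right) = -9$)
$M{\left(Q \right)} = 9$
$t{\left(B \right)} = 9 + \frac{1}{2 + B}$ ($t{\left(B \right)} = \frac{1}{B - -2} - -9 = \frac{1}{B + 2} + 9 = \frac{1}{2 + B} + 9 = 9 + \frac{1}{2 + B}$)
$\left(M{\left(7 - 6 \right)} + t{\left(x{\left(6,-4 \right)} \right)}\right)^{2} = \left(9 + \frac{19 + 9 \left(-4\right)}{2 - 4}\right)^{2} = \left(9 + \frac{19 - 36}{-2}\right)^{2} = \left(9 - - \frac{17}{2}\right)^{2} = \left(9 + \frac{17}{2}\right)^{2} = \left(\frac{35}{2}\right)^{2} = \frac{1225}{4}$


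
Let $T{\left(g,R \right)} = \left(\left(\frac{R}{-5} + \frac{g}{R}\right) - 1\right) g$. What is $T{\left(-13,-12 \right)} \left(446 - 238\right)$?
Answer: $- \frac{100724}{15} \approx -6714.9$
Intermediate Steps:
$T{\left(g,R \right)} = g \left(-1 - \frac{R}{5} + \frac{g}{R}\right)$ ($T{\left(g,R \right)} = \left(\left(R \left(- \frac{1}{5}\right) + \frac{g}{R}\right) - 1\right) g = \left(\left(- \frac{R}{5} + \frac{g}{R}\right) - 1\right) g = \left(-1 - \frac{R}{5} + \frac{g}{R}\right) g = g \left(-1 - \frac{R}{5} + \frac{g}{R}\right)$)
$T{\left(-13,-12 \right)} \left(446 - 238\right) = \left(\left(-1\right) \left(-13\right) + \frac{\left(-13\right)^{2}}{-12} - \left(- \frac{12}{5}\right) \left(-13\right)\right) \left(446 - 238\right) = \left(13 - \frac{169}{12} - \frac{156}{5}\right) 208 = \left(- \frac{1937}{60}\right) 208 = - \frac{100724}{15}$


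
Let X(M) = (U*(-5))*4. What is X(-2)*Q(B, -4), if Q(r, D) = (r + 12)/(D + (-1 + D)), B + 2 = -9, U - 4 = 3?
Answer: 140/9 ≈ 15.556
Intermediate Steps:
U = 7 (U = 4 + 3 = 7)
B = -11 (B = -2 - 9 = -11)
Q(r, D) = (12 + r)/(-1 + 2*D)
X(M) = -140 (X(M) = (7*(-5))*4 = -35*4 = -140)
X(-2)*Q(B, -4) = -140*(12 - 11)/(-1 + 2*(-4)) = -140/(-1 - 8) = -140/(-9) = -(-140)/9 = -140*(-⅑) = 140/9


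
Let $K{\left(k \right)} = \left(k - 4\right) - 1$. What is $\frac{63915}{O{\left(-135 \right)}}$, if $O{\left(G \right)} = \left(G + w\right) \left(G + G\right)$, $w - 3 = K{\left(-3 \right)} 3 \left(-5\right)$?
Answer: $\frac{4261}{216} \approx 19.727$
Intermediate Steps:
$K{\left(k \right)} = -5 + k$ ($K{\left(k \right)} = \left(-4 + k\right) - 1 = -5 + k$)
$w = 123$ ($w = 3 + \left(-5 - 3\right) 3 \left(-5\right) = 3 + \left(-8\right) 3 \left(-5\right) = 3 - -120 = 3 + 120 = 123$)
$O{\left(G \right)} = 2 G \left(123 + G\right)$ ($O{\left(G \right)} = \left(G + 123\right) \left(G + G\right) = \left(123 + G\right) 2 G = 2 G \left(123 + G\right)$)
$\frac{63915}{O{\left(-135 \right)}} = \frac{63915}{2 \left(-135\right) \left(123 - 135\right)} = \frac{63915}{2 \left(-135\right) \left(-12\right)} = \frac{63915}{3240} = 63915 \cdot \frac{1}{3240} = \frac{4261}{216}$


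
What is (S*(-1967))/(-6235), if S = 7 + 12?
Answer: 37373/6235 ≈ 5.9941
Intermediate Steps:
S = 19
(S*(-1967))/(-6235) = (19*(-1967))/(-6235) = -37373*(-1/6235) = 37373/6235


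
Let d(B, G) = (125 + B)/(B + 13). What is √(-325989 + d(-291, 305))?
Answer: 2*I*√1574605483/139 ≈ 570.95*I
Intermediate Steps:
d(B, G) = (125 + B)/(13 + B)
√(-325989 + d(-291, 305)) = √(-325989 + (125 - 291)/(13 - 291)) = √(-325989 - 166/(-278)) = √(-325989 - 1/278*(-166)) = √(-325989 + 83/139) = √(-45312388/139) = 2*I*√1574605483/139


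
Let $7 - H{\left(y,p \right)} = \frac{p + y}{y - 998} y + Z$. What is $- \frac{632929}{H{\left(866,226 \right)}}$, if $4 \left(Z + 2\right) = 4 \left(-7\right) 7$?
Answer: $- \frac{6962219}{79444} \approx -87.637$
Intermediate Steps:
$Z = -51$ ($Z = -2 + \frac{4 \left(-7\right) 7}{4} = -2 + \frac{\left(-28\right) 7}{4} = -2 + \frac{1}{4} \left(-196\right) = -2 - 49 = -51$)
$H{\left(y,p \right)} = 58 - \frac{y \left(p + y\right)}{-998 + y}$ ($H{\left(y,p \right)} = 7 - \left(\frac{p + y}{y - 998} y - 51\right) = 7 - \left(\frac{p + y}{-998 + y} y - 51\right) = 7 - \left(\frac{y \left(p + y\right)}{-998 + y} - 51\right) = 7 - \left(-51 + \frac{y \left(p + y\right)}{-998 + y}\right) = 58 - \frac{y \left(p + y\right)}{-998 + y}$)
$- \frac{632929}{H{\left(866,226 \right)}} = - \frac{632929}{\frac{1}{-998 + 866} \left(-57884 - 866^{2} + 58 \cdot 866 - 226 \cdot 866\right)} = - \frac{632929}{\frac{1}{-132} \left(-57884 - 749956 + 50228 - 195716\right)} = - \frac{632929}{\left(- \frac{1}{132}\right) \left(-57884 - 749956 + 50228 - 195716\right)} = - \frac{632929}{\left(- \frac{1}{132}\right) \left(-953328\right)} = - \frac{632929}{\frac{79444}{11}} = \left(-632929\right) \frac{11}{79444} = - \frac{6962219}{79444}$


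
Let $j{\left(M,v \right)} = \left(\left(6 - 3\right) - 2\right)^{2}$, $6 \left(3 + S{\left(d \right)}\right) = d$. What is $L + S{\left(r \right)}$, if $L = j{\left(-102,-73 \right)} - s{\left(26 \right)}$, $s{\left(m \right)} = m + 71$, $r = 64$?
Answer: $- \frac{265}{3} \approx -88.333$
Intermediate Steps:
$S{\left(d \right)} = -3 + \frac{d}{6}$
$s{\left(m \right)} = 71 + m$
$j{\left(M,v \right)} = 1$ ($j{\left(M,v \right)} = \left(3 - 2\right)^{2} = 1^{2} = 1$)
$L = -96$ ($L = 1 - \left(71 + 26\right) = 1 - 97 = -96$)
$L + S{\left(r \right)} = -96 + \left(-3 + \frac{1}{6} \cdot 64\right) = -96 + \left(-3 + \frac{32}{3}\right) = -96 + \frac{23}{3} = - \frac{265}{3}$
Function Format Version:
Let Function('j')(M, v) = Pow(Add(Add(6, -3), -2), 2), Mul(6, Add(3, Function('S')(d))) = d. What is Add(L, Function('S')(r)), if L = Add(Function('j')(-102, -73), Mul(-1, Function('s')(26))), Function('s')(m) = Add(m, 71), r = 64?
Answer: Rational(-265, 3) ≈ -88.333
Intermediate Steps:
Function('S')(d) = Add(-3, Mul(Rational(1, 6), d))
Function('s')(m) = Add(71, m)
Function('j')(M, v) = 1 (Function('j')(M, v) = Pow(Add(3, -2), 2) = Pow(1, 2) = 1)
L = -96 (L = Add(1, Mul(-1, Add(71, 26))) = Add(1, Mul(-1, 97)) = Add(1, -97) = -96)
Add(L, Function('S')(r)) = Add(-96, Add(-3, Mul(Rational(1, 6), 64))) = Add(-96, Add(-3, Rational(32, 3))) = Add(-96, Rational(23, 3)) = Rational(-265, 3)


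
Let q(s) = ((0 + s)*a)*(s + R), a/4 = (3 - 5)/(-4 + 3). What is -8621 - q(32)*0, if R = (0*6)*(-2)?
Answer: -8621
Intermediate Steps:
a = 8 (a = 4*((3 - 5)/(-4 + 3)) = 4*(-2/(-1)) = 4*(-2*(-1)) = 4*2 = 8)
R = 0 (R = 0*(-2) = 0)
q(s) = 8*s² (q(s) = ((0 + s)*8)*(s + 0) = (s*8)*s = (8*s)*s = 8*s²)
-8621 - q(32)*0 = -8621 - 8*32²*0 = -8621 - 8*1024*0 = -8621 - 8192*0 = -8621 - 1*0 = -8621 + 0 = -8621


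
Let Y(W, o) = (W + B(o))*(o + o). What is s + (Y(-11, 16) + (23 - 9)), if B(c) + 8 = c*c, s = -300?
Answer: 7298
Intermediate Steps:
B(c) = -8 + c² (B(c) = -8 + c*c = -8 + c²)
Y(W, o) = 2*o*(-8 + W + o²) (Y(W, o) = (W + (-8 + o²))*(o + o) = (-8 + W + o²)*(2*o) = 2*o*(-8 + W + o²))
s + (Y(-11, 16) + (23 - 9)) = -300 + (2*16*(-8 - 11 + 16²) + (23 - 9)) = -300 + (2*16*(-8 - 11 + 256) + 14) = -300 + (2*16*237 + 14) = -300 + (7584 + 14) = -300 + 7598 = 7298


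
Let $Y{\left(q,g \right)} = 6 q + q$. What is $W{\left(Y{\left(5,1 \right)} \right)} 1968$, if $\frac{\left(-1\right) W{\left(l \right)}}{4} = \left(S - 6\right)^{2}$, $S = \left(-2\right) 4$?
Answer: $-1542912$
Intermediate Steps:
$S = -8$
$Y{\left(q,g \right)} = 7 q$
$W{\left(l \right)} = -784$ ($W{\left(l \right)} = - 4 \left(-8 - 6\right)^{2} = - 4 \left(-14\right)^{2} = \left(-4\right) 196 = -784$)
$W{\left(Y{\left(5,1 \right)} \right)} 1968 = \left(-784\right) 1968 = -1542912$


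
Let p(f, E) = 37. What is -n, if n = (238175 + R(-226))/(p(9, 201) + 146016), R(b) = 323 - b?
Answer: -238724/146053 ≈ -1.6345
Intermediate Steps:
n = 238724/146053 (n = (238175 + (323 - 1*(-226)))/(37 + 146016) = (238175 + (323 + 226))/146053 = (238175 + 549)*(1/146053) = 238724*(1/146053) = 238724/146053 ≈ 1.6345)
-n = -1*238724/146053 = -238724/146053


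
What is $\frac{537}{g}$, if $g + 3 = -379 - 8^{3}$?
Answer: $- \frac{179}{298} \approx -0.60067$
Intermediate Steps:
$g = -894$ ($g = -3 - 891 = -894$)
$\frac{537}{g} = \frac{537}{-894} = 537 \left(- \frac{1}{894}\right) = - \frac{179}{298}$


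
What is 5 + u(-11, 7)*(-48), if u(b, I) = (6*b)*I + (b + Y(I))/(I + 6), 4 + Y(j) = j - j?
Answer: 289073/13 ≈ 22236.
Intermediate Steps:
Y(j) = -4 (Y(j) = -4 + (j - j) = -4 + 0 = -4)
u(b, I) = (-4 + b)/(6 + I) + 6*I*b (u(b, I) = (6*b)*I + (b - 4)/(I + 6) = 6*I*b + (-4 + b)/(6 + I) = (-4 + b)/(6 + I) + 6*I*b)
5 + u(-11, 7)*(-48) = 5 + ((-4 - 11 + 6*(-11)*7**2 + 36*7*(-11))/(6 + 7))*(-48) = 5 + ((-4 - 11 + 6*(-11)*49 - 2772)/13)*(-48) = 5 + ((-4 - 11 - 3234 - 2772)/13)*(-48) = 5 + ((1/13)*(-6021))*(-48) = 5 - 6021/13*(-48) = 5 + 289008/13 = 289073/13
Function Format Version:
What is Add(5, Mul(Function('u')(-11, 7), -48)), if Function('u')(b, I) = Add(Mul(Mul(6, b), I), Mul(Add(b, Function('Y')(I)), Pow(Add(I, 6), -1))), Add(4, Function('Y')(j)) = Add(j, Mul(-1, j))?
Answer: Rational(289073, 13) ≈ 22236.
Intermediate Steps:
Function('Y')(j) = -4 (Function('Y')(j) = Add(-4, Add(j, Mul(-1, j))) = Add(-4, 0) = -4)
Function('u')(b, I) = Add(Mul(Pow(Add(6, I), -1), Add(-4, b)), Mul(6, I, b)) (Function('u')(b, I) = Add(Mul(Mul(6, b), I), Mul(Add(b, -4), Pow(Add(I, 6), -1))) = Add(Mul(6, I, b), Mul(Add(-4, b), Pow(Add(6, I), -1))) = Add(Mul(6, I, b), Mul(Pow(Add(6, I), -1), Add(-4, b))) = Add(Mul(Pow(Add(6, I), -1), Add(-4, b)), Mul(6, I, b)))
Add(5, Mul(Function('u')(-11, 7), -48)) = Add(5, Mul(Mul(Pow(Add(6, 7), -1), Add(-4, -11, Mul(6, -11, Pow(7, 2)), Mul(36, 7, -11))), -48)) = Add(5, Mul(Mul(Pow(13, -1), Add(-4, -11, Mul(6, -11, 49), -2772)), -48)) = Add(5, Mul(Mul(Rational(1, 13), Add(-4, -11, -3234, -2772)), -48)) = Add(5, Mul(Mul(Rational(1, 13), -6021), -48)) = Add(5, Mul(Rational(-6021, 13), -48)) = Add(5, Rational(289008, 13)) = Rational(289073, 13)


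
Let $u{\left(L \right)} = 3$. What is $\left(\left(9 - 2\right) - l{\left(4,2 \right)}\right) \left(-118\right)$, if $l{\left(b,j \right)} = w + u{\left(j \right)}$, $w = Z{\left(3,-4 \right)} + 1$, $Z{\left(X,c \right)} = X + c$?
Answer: $-472$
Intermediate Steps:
$w = 0$ ($w = \left(3 - 4\right) + 1 = -1 + 1 = 0$)
$l{\left(b,j \right)} = 3$ ($l{\left(b,j \right)} = 0 + 3 = 3$)
$\left(\left(9 - 2\right) - l{\left(4,2 \right)}\right) \left(-118\right) = \left(\left(9 - 2\right) - 3\right) \left(-118\right) = \left(7 - 3\right) \left(-118\right) = 4 \left(-118\right) = -472$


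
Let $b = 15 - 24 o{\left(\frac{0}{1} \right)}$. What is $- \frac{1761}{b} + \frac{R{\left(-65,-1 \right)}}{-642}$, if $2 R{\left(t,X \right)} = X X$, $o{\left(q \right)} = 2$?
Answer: $\frac{753697}{14124} \approx 53.363$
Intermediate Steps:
$R{\left(t,X \right)} = \frac{X^{2}}{2}$ ($R{\left(t,X \right)} = \frac{X X}{2} = \frac{X^{2}}{2}$)
$b = -33$ ($b = 15 - 48 = -33$)
$- \frac{1761}{b} + \frac{R{\left(-65,-1 \right)}}{-642} = - \frac{1761}{-33} + \frac{\frac{1}{2} \left(-1\right)^{2}}{-642} = \left(-1761\right) \left(- \frac{1}{33}\right) + \frac{1}{2} \cdot 1 \left(- \frac{1}{642}\right) = \frac{587}{11} + \frac{1}{2} \left(- \frac{1}{642}\right) = \frac{587}{11} - \frac{1}{1284} = \frac{753697}{14124}$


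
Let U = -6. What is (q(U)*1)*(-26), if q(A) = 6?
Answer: -156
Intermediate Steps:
(q(U)*1)*(-26) = (6*1)*(-26) = 6*(-26) = -156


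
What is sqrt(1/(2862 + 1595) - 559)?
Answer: I*sqrt(11104446134)/4457 ≈ 23.643*I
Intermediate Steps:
sqrt(1/(2862 + 1595) - 559) = sqrt(1/4457 - 559) = sqrt(-2491462/4457) = I*sqrt(11104446134)/4457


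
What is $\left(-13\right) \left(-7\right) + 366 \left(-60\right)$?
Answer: $-21869$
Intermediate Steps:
$\left(-13\right) \left(-7\right) + 366 \left(-60\right) = 91 - 21960 = -21869$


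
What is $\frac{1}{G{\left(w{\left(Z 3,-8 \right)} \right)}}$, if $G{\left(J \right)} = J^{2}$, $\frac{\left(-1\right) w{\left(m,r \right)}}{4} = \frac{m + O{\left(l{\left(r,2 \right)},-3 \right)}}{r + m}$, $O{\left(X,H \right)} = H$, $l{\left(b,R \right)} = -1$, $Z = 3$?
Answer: $\frac{1}{576} \approx 0.0017361$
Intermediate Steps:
$w{\left(m,r \right)} = - \frac{4 \left(-3 + m\right)}{m + r}$ ($w{\left(m,r \right)} = - 4 \frac{m - 3}{r + m} = - 4 \frac{-3 + m}{m + r} = - \frac{4 \left(-3 + m\right)}{m + r}$)
$\frac{1}{G{\left(w{\left(Z 3,-8 \right)} \right)}} = \frac{1}{\left(\frac{4 \left(3 - 3 \cdot 3\right)}{3 \cdot 3 - 8}\right)^{2}} = \frac{1}{\left(\frac{4 \left(3 - 9\right)}{9 - 8}\right)^{2}} = \frac{1}{\left(\frac{4 \left(3 - 9\right)}{1}\right)^{2}} = \frac{1}{\left(4 \cdot 1 \left(-6\right)\right)^{2}} = \frac{1}{\left(-24\right)^{2}} = \frac{1}{576}$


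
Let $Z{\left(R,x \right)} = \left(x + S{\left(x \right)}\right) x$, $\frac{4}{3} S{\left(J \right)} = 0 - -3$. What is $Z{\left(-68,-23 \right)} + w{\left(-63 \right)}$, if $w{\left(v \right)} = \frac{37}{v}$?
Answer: $\frac{120119}{252} \approx 476.66$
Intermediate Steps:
$S{\left(J \right)} = \frac{9}{4}$ ($S{\left(J \right)} = \frac{3 \left(0 - -3\right)}{4} = \frac{3 \left(0 + 3\right)}{4} = \frac{3}{4} \cdot 3 = \frac{9}{4}$)
$Z{\left(R,x \right)} = x \left(\frac{9}{4} + x\right)$ ($Z{\left(R,x \right)} = \left(x + \frac{9}{4}\right) x = \left(\frac{9}{4} + x\right) x = x \left(\frac{9}{4} + x\right)$)
$Z{\left(-68,-23 \right)} + w{\left(-63 \right)} = \frac{1}{4} \left(-23\right) \left(9 + 4 \left(-23\right)\right) + \frac{37}{-63} = \frac{1}{4} \left(-23\right) \left(9 - 92\right) + 37 \left(- \frac{1}{63}\right) = \frac{1}{4} \left(-23\right) \left(-83\right) - \frac{37}{63} = \frac{1909}{4} - \frac{37}{63} = \frac{120119}{252}$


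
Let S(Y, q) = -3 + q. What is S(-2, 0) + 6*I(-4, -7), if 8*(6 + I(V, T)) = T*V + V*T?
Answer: 3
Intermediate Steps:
I(V, T) = -6 + T*V/4 (I(V, T) = -6 + (T*V + V*T)/8 = -6 + (T*V + T*V)/8 = -6 + (2*T*V)/8 = -6 + T*V/4)
S(-2, 0) + 6*I(-4, -7) = (-3 + 0) + 6*(-6 + (¼)*(-7)*(-4)) = -3 + 6*(-6 + 7) = -3 + 6*1 = -3 + 6 = 3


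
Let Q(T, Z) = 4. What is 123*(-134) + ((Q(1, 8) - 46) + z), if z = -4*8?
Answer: -16556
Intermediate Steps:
z = -32
123*(-134) + ((Q(1, 8) - 46) + z) = 123*(-134) + ((4 - 46) - 32) = -16482 + (-42 - 32) = -16482 - 74 = -16556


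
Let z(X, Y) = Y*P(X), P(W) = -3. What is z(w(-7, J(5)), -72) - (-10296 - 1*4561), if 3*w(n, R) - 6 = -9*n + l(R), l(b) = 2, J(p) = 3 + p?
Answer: 15073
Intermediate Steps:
w(n, R) = 8/3 - 3*n (w(n, R) = 2 + (-9*n + 2)/3 = 2 + (2 - 9*n)/3 = 2 + (⅔ - 3*n) = 8/3 - 3*n)
z(X, Y) = -3*Y (z(X, Y) = Y*(-3) = -3*Y)
z(w(-7, J(5)), -72) - (-10296 - 1*4561) = -3*(-72) - (-10296 - 1*4561) = 216 - (-10296 - 4561) = 216 - 1*(-14857) = 216 + 14857 = 15073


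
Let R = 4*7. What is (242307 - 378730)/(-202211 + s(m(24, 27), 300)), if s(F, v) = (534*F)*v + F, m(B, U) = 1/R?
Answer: 3819844/5501707 ≈ 0.69430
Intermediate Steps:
R = 28
m(B, U) = 1/28
s(F, v) = F + 534*F*v (s(F, v) = 534*F*v + F = F + 534*F*v)
(242307 - 378730)/(-202211 + s(m(24, 27), 300)) = (242307 - 378730)/(-202211 + (1 + 534*300)/28) = -136423/(-202211 + (1 + 160200)/28) = -136423/(-202211 + (1/28)*160201) = -136423/(-202211 + 160201/28) = -136423/(-5501707/28) = -136423*(-28/5501707) = 3819844/5501707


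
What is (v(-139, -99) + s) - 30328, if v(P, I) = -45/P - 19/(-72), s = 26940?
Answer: -33901223/10008 ≈ -3387.4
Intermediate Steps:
v(P, I) = 19/72 - 45/P (v(P, I) = -45/P - 19*(-1/72) = -45/P + 19/72 = 19/72 - 45/P)
(v(-139, -99) + s) - 30328 = ((19/72 - 45/(-139)) + 26940) - 30328 = ((19/72 - 45*(-1/139)) + 26940) - 30328 = ((19/72 + 45/139) + 26940) - 30328 = (5881/10008 + 26940) - 30328 = 269621401/10008 - 30328 = -33901223/10008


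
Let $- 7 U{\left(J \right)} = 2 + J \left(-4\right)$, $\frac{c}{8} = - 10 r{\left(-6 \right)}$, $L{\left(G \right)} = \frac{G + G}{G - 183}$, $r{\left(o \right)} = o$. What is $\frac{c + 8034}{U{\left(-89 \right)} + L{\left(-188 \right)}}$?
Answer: $- \frac{1579347}{9299} \approx -169.84$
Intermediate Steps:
$L{\left(G \right)} = \frac{2 G}{-183 + G}$
$c = 480$ ($c = 8 \left(\left(-10\right) \left(-6\right)\right) = 8 \cdot 60 = 480$)
$U{\left(J \right)} = - \frac{2}{7} + \frac{4 J}{7}$ ($U{\left(J \right)} = - \frac{2 + J \left(-4\right)}{7} = - \frac{2 - 4 J}{7} = - \frac{2}{7} + \frac{4 J}{7}$)
$\frac{c + 8034}{U{\left(-89 \right)} + L{\left(-188 \right)}} = \frac{480 + 8034}{\left(- \frac{2}{7} + \frac{4}{7} \left(-89\right)\right) + 2 \left(-188\right) \frac{1}{-183 - 188}} = \frac{8514}{\left(- \frac{2}{7} - \frac{356}{7}\right) + 2 \left(-188\right) \frac{1}{-371}} = \frac{8514}{- \frac{358}{7} + 2 \left(-188\right) \left(- \frac{1}{371}\right)} = \frac{8514}{- \frac{358}{7} + \frac{376}{371}} = \frac{8514}{- \frac{18598}{371}} = 8514 \left(- \frac{371}{18598}\right) = - \frac{1579347}{9299}$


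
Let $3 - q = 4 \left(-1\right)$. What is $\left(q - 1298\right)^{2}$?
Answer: $1666681$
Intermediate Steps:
$q = 7$ ($q = 3 - 4 \left(-1\right) = 3 - -4 = 3 + 4 = 7$)
$\left(q - 1298\right)^{2} = \left(7 - 1298\right)^{2} = \left(-1291\right)^{2} = 1666681$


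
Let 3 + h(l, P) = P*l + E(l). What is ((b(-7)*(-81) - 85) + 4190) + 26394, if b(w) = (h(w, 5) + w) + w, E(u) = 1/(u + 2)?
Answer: 173636/5 ≈ 34727.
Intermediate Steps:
E(u) = 1/(2 + u)
h(l, P) = -3 + 1/(2 + l) + P*l (h(l, P) = -3 + (P*l + 1/(2 + l)) = -3 + (1/(2 + l) + P*l) = -3 + 1/(2 + l) + P*l)
b(w) = 2*w + (1 + (-3 + 5*w)*(2 + w))/(2 + w) (b(w) = ((1 + (-3 + 5*w)*(2 + w))/(2 + w) + w) + w = (w + (1 + (-3 + 5*w)*(2 + w))/(2 + w)) + w = 2*w + (1 + (-3 + 5*w)*(2 + w))/(2 + w))
((b(-7)*(-81) - 85) + 4190) + 26394 = ((((1 + (-3 + 7*(-7))*(2 - 7))/(2 - 7))*(-81) - 85) + 4190) + 26394 = ((((1 + (-3 - 49)*(-5))/(-5))*(-81) - 85) + 4190) + 26394 = ((-(1 - 52*(-5))/5*(-81) - 85) + 4190) + 26394 = ((-(1 + 260)/5*(-81) - 85) + 4190) + 26394 = ((-1/5*261*(-81) - 85) + 4190) + 26394 = ((-261/5*(-81) - 85) + 4190) + 26394 = ((21141/5 - 85) + 4190) + 26394 = (20716/5 + 4190) + 26394 = 41666/5 + 26394 = 173636/5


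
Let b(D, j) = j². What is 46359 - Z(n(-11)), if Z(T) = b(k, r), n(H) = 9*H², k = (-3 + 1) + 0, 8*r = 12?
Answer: 185427/4 ≈ 46357.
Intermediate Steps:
r = 3/2 (r = (⅛)*12 = 3/2 ≈ 1.5000)
k = -2 (k = -2 + 0 = -2)
Z(T) = 9/4 (Z(T) = (3/2)² = 9/4)
46359 - Z(n(-11)) = 46359 - 1*9/4 = 46359 - 9/4 = 185427/4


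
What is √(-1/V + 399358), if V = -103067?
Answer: 3*√471366972659681/103067 ≈ 631.95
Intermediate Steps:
√(-1/V + 399358) = √(-1/(-103067) + 399358) = √(-1*(-1/103067) + 399358) = √(1/103067 + 399358) = √(41160630987/103067) = 3*√471366972659681/103067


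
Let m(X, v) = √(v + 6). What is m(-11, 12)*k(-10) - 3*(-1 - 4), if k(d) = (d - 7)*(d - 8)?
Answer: 15 + 918*√2 ≈ 1313.2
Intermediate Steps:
m(X, v) = √(6 + v)
k(d) = (-8 + d)*(-7 + d) (k(d) = (-7 + d)*(-8 + d) = (-8 + d)*(-7 + d))
m(-11, 12)*k(-10) - 3*(-1 - 4) = √(6 + 12)*(56 + (-10)² - 15*(-10)) - 3*(-1 - 4) = √18*(56 + 100 + 150) - 3*(-5) = (3*√2)*306 + 15 = 918*√2 + 15 = 15 + 918*√2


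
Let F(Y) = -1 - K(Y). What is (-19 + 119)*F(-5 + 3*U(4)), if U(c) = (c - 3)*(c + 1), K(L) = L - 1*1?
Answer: -1000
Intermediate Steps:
K(L) = -1 + L (K(L) = L - 1 = -1 + L)
U(c) = (1 + c)*(-3 + c) (U(c) = (-3 + c)*(1 + c) = (1 + c)*(-3 + c))
F(Y) = -Y (F(Y) = -1 - (-1 + Y) = -1 + (1 - Y) = -Y)
(-19 + 119)*F(-5 + 3*U(4)) = (-19 + 119)*(-(-5 + 3*(-3 + 4² - 2*4))) = 100*(-(-5 + 3*(-3 + 16 - 8))) = 100*(-(-5 + 3*5)) = 100*(-(-5 + 15)) = 100*(-1*10) = 100*(-10) = -1000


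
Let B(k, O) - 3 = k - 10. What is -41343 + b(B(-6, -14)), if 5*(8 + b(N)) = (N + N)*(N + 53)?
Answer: -41559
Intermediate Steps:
B(k, O) = -7 + k (B(k, O) = 3 + (k - 10) = 3 + (-10 + k) = -7 + k)
b(N) = -8 + 2*N*(53 + N)/5 (b(N) = -8 + ((N + N)*(N + 53))/5 = -8 + ((2*N)*(53 + N))/5 = -8 + (2*N*(53 + N))/5 = -8 + 2*N*(53 + N)/5)
-41343 + b(B(-6, -14)) = -41343 + (-8 + 2*(-7 - 6)²/5 + 106*(-7 - 6)/5) = -41343 + (-8 + (⅖)*(-13)² + (106/5)*(-13)) = -41343 + (-8 + (⅖)*169 - 1378/5) = -41343 + (-8 + 338/5 - 1378/5) = -41343 - 216 = -41559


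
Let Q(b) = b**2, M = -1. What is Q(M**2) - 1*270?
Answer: -269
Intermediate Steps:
Q(M**2) - 1*270 = ((-1)**2)**2 - 1*270 = 1**2 - 270 = 1 - 270 = -269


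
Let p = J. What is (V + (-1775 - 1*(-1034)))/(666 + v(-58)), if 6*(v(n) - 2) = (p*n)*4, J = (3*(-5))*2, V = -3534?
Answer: -4275/1828 ≈ -2.3386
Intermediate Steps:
J = -30 (J = -15*2 = -30)
p = -30
v(n) = 2 - 20*n (v(n) = 2 + (-30*n*4)/6 = 2 + (-120*n)/6 = 2 - 20*n)
(V + (-1775 - 1*(-1034)))/(666 + v(-58)) = (-3534 + (-1775 - 1*(-1034)))/(666 + (2 - 20*(-58))) = (-3534 + (-1775 + 1034))/(666 + (2 + 1160)) = (-3534 - 741)/(666 + 1162) = -4275/1828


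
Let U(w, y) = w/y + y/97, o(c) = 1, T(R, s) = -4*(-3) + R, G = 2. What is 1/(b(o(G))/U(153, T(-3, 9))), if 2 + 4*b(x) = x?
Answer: -6632/97 ≈ -68.371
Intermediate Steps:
T(R, s) = 12 + R
b(x) = -1/2 + x/4
U(w, y) = y/97 + w/y (U(w, y) = w/y + y*(1/97) = w/y + y/97 = y/97 + w/y)
1/(b(o(G))/U(153, T(-3, 9))) = 1/((-1/2 + (1/4)*1)/((12 - 3)/97 + 153/(12 - 3))) = 1/((-1/2 + 1/4)/((1/97)*9 + 153/9)) = 1/(-1/(4*(9/97 + 153*(1/9)))) = 1/(-1/(4*(9/97 + 17))) = 1/(-1/(4*1658/97)) = 1/(-1/4*97/1658) = 1/(-97/6632) = -6632/97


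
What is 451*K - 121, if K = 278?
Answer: 125257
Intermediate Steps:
451*K - 121 = 451*278 - 121 = 125378 - 121 = 125257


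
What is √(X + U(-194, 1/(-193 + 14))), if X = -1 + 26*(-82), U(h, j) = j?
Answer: 28*I*√87173/179 ≈ 46.184*I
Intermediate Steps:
X = -2133 (X = -1 - 2132 = -2133)
√(X + U(-194, 1/(-193 + 14))) = √(-2133 + 1/(-193 + 14)) = √(-2133 + 1/(-179)) = √(-2133 - 1/179) = √(-381808/179) = 28*I*√87173/179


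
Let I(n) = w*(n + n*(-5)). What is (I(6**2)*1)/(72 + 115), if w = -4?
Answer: 576/187 ≈ 3.0802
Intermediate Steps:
I(n) = 16*n (I(n) = -4*(n + n*(-5)) = -4*(n - 5*n) = -(-16)*n = 16*n)
(I(6**2)*1)/(72 + 115) = ((16*6**2)*1)/(72 + 115) = ((16*36)*1)/187 = (576*1)/187 = (1/187)*576 = 576/187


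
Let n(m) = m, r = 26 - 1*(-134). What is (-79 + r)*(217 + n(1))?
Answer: 17658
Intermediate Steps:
r = 160 (r = 26 + 134 = 160)
(-79 + r)*(217 + n(1)) = (-79 + 160)*(217 + 1) = 81*218 = 17658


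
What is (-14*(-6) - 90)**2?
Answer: 36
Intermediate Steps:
(-14*(-6) - 90)**2 = (84 - 90)**2 = (-6)**2 = 36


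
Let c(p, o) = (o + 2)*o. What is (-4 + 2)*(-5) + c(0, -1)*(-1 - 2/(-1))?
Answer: 9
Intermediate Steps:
c(p, o) = o*(2 + o) (c(p, o) = (2 + o)*o = o*(2 + o))
(-4 + 2)*(-5) + c(0, -1)*(-1 - 2/(-1)) = (-4 + 2)*(-5) + (-(2 - 1))*(-1 - 2/(-1)) = -2*(-5) + (-1*1)*(-1 - 1*(-2)) = 10 - (-1 + 2) = 10 - 1*1 = 10 - 1 = 9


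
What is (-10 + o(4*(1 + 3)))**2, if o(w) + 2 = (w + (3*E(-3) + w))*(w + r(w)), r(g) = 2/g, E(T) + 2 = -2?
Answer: 385641/4 ≈ 96410.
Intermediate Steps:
E(T) = -4 (E(T) = -2 - 2 = -4)
o(w) = -2 + (-12 + 2*w)*(w + 2/w) (o(w) = -2 + (w + (3*(-4) + w))*(w + 2/w) = -2 + (w + (-12 + w))*(w + 2/w) = -2 + (-12 + 2*w)*(w + 2/w))
(-10 + o(4*(1 + 3)))**2 = (-10 + (2 - 24*1/(4*(1 + 3)) - 48*(1 + 3) + 2*(4*(1 + 3))**2))**2 = (-10 + (2 - 24/(4*4) - 48*4 + 2*(4*4)**2))**2 = (-10 + (2 - 24/16 - 12*16 + 2*16**2))**2 = (-10 + (2 - 24*1/16 - 192 + 2*256))**2 = (-10 + (2 - 3/2 - 192 + 512))**2 = (-10 + 641/2)**2 = (621/2)**2 = 385641/4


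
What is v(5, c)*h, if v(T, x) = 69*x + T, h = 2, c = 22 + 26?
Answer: 6634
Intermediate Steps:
c = 48
v(T, x) = T + 69*x
v(5, c)*h = (5 + 69*48)*2 = (5 + 3312)*2 = 3317*2 = 6634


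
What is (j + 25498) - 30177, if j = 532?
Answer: -4147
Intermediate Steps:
(j + 25498) - 30177 = (532 + 25498) - 30177 = 26030 - 30177 = -4147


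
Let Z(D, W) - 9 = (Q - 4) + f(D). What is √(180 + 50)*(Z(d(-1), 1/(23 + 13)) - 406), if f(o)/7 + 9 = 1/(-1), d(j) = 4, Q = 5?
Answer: -466*√230 ≈ -7067.2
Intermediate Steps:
f(o) = -70 (f(o) = -63 + 7/(-1) = -63 + 7*(-1) = -63 - 7 = -70)
Z(D, W) = -60 (Z(D, W) = 9 + ((5 - 4) - 70) = 9 + (1 - 70) = 9 - 69 = -60)
√(180 + 50)*(Z(d(-1), 1/(23 + 13)) - 406) = √(180 + 50)*(-60 - 406) = √230*(-466) = -466*√230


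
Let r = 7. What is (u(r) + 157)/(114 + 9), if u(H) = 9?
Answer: 166/123 ≈ 1.3496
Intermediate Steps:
(u(r) + 157)/(114 + 9) = (9 + 157)/(114 + 9) = 166/123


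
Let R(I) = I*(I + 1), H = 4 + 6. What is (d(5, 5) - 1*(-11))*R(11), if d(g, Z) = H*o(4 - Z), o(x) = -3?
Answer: -2508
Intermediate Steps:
H = 10
d(g, Z) = -30 (d(g, Z) = 10*(-3) = -30)
R(I) = I*(1 + I)
(d(5, 5) - 1*(-11))*R(11) = (-30 - 1*(-11))*(11*(1 + 11)) = (-30 + 11)*(11*12) = -19*132 = -2508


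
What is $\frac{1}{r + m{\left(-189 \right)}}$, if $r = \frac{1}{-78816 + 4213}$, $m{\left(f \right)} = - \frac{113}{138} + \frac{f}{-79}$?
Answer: $\frac{813321906}{1279803563} \approx 0.63551$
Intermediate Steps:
$m{\left(f \right)} = - \frac{113}{138} - \frac{f}{79}$ ($m{\left(f \right)} = \left(-113\right) \frac{1}{138} + f \left(- \frac{1}{79}\right) = - \frac{113}{138} - \frac{f}{79}$)
$r = - \frac{1}{74603}$ ($r = \frac{1}{-74603} = - \frac{1}{74603} \approx -1.3404 \cdot 10^{-5}$)
$\frac{1}{r + m{\left(-189 \right)}} = \frac{1}{- \frac{1}{74603} - - \frac{17155}{10902}} = \frac{1}{- \frac{1}{74603} + \left(- \frac{113}{138} + \frac{189}{79}\right)} = \frac{1}{- \frac{1}{74603} + \frac{17155}{10902}} = \frac{1}{\frac{1279803563}{813321906}} = \frac{813321906}{1279803563}$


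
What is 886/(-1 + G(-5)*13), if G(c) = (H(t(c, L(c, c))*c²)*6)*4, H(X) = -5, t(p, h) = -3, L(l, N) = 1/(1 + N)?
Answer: -886/1561 ≈ -0.56758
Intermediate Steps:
G(c) = -120 (G(c) = -5*6*4 = -30*4 = -120)
886/(-1 + G(-5)*13) = 886/(-1 - 120*13) = 886/(-1 - 1560) = 886/(-1561) = 886*(-1/1561) = -886/1561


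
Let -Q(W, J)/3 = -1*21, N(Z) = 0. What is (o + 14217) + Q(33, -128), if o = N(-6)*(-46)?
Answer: 14280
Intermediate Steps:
Q(W, J) = 63 (Q(W, J) = -(-3)*21 = -3*(-21) = 63)
o = 0 (o = 0*(-46) = 0)
(o + 14217) + Q(33, -128) = (0 + 14217) + 63 = 14217 + 63 = 14280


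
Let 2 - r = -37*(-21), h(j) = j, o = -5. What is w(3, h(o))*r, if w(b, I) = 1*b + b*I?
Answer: 9300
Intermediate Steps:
w(b, I) = b + I*b
r = -775 (r = 2 - (-37)*(-21) = 2 - 1*777 = 2 - 777 = -775)
w(3, h(o))*r = (3*(1 - 5))*(-775) = (3*(-4))*(-775) = -12*(-775) = 9300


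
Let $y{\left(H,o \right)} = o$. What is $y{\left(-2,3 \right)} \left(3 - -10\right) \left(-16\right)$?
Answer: $-624$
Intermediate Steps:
$y{\left(-2,3 \right)} \left(3 - -10\right) \left(-16\right) = 3 \left(3 - -10\right) \left(-16\right) = 3 \left(3 + 10\right) \left(-16\right) = 3 \cdot 13 \left(-16\right) = 39 \left(-16\right) = -624$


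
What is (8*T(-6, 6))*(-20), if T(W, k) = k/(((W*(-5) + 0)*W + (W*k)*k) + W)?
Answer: 160/67 ≈ 2.3881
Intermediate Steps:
T(W, k) = k/(W - 5*W² + W*k²) (T(W, k) = k/(((-5*W + 0)*W + W*k²) + W) = k/(((-5*W)*W + W*k²) + W) = k/((-5*W² + W*k²) + W) = k/(W - 5*W² + W*k²))
(8*T(-6, 6))*(-20) = (8*(6/(-6*(1 + 6² - 5*(-6)))))*(-20) = (8*(6*(-⅙)/(1 + 36 + 30)))*(-20) = (8*(6*(-⅙)/67))*(-20) = (8*(6*(-⅙)*(1/67)))*(-20) = (8*(-1/67))*(-20) = -8/67*(-20) = 160/67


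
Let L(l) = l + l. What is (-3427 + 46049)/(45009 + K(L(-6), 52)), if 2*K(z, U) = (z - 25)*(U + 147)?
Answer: 85244/82655 ≈ 1.0313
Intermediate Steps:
L(l) = 2*l
K(z, U) = (-25 + z)*(147 + U)/2 (K(z, U) = ((z - 25)*(U + 147))/2 = ((-25 + z)*(147 + U))/2 = (-25 + z)*(147 + U)/2)
(-3427 + 46049)/(45009 + K(L(-6), 52)) = (-3427 + 46049)/(45009 + (-3675/2 - 25/2*52 + 147*(2*(-6))/2 + (½)*52*(2*(-6)))) = 42622/(45009 + (-3675/2 - 650 + (147/2)*(-12) + (½)*52*(-12))) = 42622/(45009 + (-3675/2 - 650 - 882 - 312)) = 42622/(45009 - 7363/2) = 42622/(82655/2) = 42622*(2/82655) = 85244/82655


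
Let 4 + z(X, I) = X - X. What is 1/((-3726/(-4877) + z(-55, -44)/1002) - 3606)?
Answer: -2443377/8808960490 ≈ -0.00027737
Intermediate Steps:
z(X, I) = -4 (z(X, I) = -4 + (X - X) = -4 + 0 = -4)
1/((-3726/(-4877) + z(-55, -44)/1002) - 3606) = 1/((-3726/(-4877) - 4/1002) - 3606) = 1/((-3726*(-1/4877) - 4*1/1002) - 3606) = 1/((3726/4877 - 2/501) - 3606) = 1/(1856972/2443377 - 3606) = 1/(-8808960490/2443377) = -2443377/8808960490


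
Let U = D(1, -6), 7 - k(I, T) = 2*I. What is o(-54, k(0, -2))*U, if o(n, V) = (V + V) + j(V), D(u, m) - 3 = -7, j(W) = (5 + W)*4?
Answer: -248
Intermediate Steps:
k(I, T) = 7 - 2*I
j(W) = 20 + 4*W
D(u, m) = -4 (D(u, m) = 3 - 7 = -4)
o(n, V) = 20 + 6*V (o(n, V) = (V + V) + (20 + 4*V) = 2*V + (20 + 4*V) = 20 + 6*V)
U = -4
o(-54, k(0, -2))*U = (20 + 6*(7 - 2*0))*(-4) = (20 + 6*(7 + 0))*(-4) = (20 + 6*7)*(-4) = (20 + 42)*(-4) = 62*(-4) = -248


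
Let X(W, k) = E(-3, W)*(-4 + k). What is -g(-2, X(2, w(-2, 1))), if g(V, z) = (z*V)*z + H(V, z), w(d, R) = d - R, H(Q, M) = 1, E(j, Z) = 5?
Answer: 2449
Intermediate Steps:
X(W, k) = -20 + 5*k (X(W, k) = 5*(-4 + k) = -20 + 5*k)
g(V, z) = 1 + V*z**2 (g(V, z) = (z*V)*z + 1 = (V*z)*z + 1 = V*z**2 + 1 = 1 + V*z**2)
-g(-2, X(2, w(-2, 1))) = -(1 - 2*(-20 + 5*(-2 - 1*1))**2) = -(1 - 2*(-20 + 5*(-2 - 1))**2) = -(1 - 2*(-20 + 5*(-3))**2) = -(1 - 2*(-20 - 15)**2) = -(1 - 2*(-35)**2) = -(1 - 2*1225) = -(1 - 2450) = -1*(-2449) = 2449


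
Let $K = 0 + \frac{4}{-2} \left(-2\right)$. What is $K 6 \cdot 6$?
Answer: $144$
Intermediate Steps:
$K = 4$ ($K = 0 + 4 \left(- \frac{1}{2}\right) \left(-2\right) = 0 - -4 = 0 + 4 = 4$)
$K 6 \cdot 6 = 4 \cdot 6 \cdot 6 = 4 \cdot 36 = 144$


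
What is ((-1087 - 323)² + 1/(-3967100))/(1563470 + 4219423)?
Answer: 7886991509999/22941314820300 ≈ 0.34379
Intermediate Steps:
((-1087 - 323)² + 1/(-3967100))/(1563470 + 4219423) = ((-1410)² - 1/3967100)/5782893 = (1988100 - 1/3967100)*(1/5782893) = (7886991509999/3967100)*(1/5782893) = 7886991509999/22941314820300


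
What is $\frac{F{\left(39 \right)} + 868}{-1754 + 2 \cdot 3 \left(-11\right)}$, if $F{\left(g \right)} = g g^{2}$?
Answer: $- \frac{60187}{1820} \approx -33.07$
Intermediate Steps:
$F{\left(g \right)} = g^{3}$
$\frac{F{\left(39 \right)} + 868}{-1754 + 2 \cdot 3 \left(-11\right)} = \frac{39^{3} + 868}{-1754 + 2 \cdot 3 \left(-11\right)} = \frac{59319 + 868}{-1754 + 6 \left(-11\right)} = \frac{60187}{-1754 - 66} = \frac{60187}{-1820} = 60187 \left(- \frac{1}{1820}\right) = - \frac{60187}{1820}$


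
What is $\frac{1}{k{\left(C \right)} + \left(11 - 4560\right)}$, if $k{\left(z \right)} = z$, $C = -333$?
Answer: $- \frac{1}{4882} \approx -0.00020483$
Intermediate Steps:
$\frac{1}{k{\left(C \right)} + \left(11 - 4560\right)} = \frac{1}{-333 + \left(11 - 4560\right)} = \frac{1}{-333 - 4549} = \frac{1}{-4882} = - \frac{1}{4882}$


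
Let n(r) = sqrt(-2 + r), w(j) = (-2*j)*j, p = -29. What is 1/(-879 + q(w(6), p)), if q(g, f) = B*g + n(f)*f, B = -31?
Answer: I/(29*sqrt(31) + 1353*I) ≈ 0.00072872 + 8.6964e-5*I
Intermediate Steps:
w(j) = -2*j**2
q(g, f) = -31*g + f*sqrt(-2 + f) (q(g, f) = -31*g + sqrt(-2 + f)*f = -31*g + f*sqrt(-2 + f))
1/(-879 + q(w(6), p)) = 1/(-879 + (-(-62)*6**2 - 29*sqrt(-2 - 29))) = 1/(-879 + (-(-62)*36 - 29*I*sqrt(31))) = 1/(-879 + (-31*(-72) - 29*I*sqrt(31))) = 1/(-879 + (2232 - 29*I*sqrt(31))) = 1/(1353 - 29*I*sqrt(31))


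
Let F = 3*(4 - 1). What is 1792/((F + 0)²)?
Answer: 1792/81 ≈ 22.123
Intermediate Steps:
F = 9 (F = 3*3 = 9)
1792/((F + 0)²) = 1792/((9 + 0)²) = 1792/(9²) = 1792/81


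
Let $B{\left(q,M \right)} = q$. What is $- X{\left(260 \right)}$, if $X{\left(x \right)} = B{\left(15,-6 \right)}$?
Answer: $-15$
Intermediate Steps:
$X{\left(x \right)} = 15$
$- X{\left(260 \right)} = \left(-1\right) 15 = -15$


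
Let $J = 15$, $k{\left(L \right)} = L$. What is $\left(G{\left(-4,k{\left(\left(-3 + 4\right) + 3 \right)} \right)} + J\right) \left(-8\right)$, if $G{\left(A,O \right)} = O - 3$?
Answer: $-128$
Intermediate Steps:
$G{\left(A,O \right)} = -3 + O$
$\left(G{\left(-4,k{\left(\left(-3 + 4\right) + 3 \right)} \right)} + J\right) \left(-8\right) = \left(\left(-3 + \left(\left(-3 + 4\right) + 3\right)\right) + 15\right) \left(-8\right) = \left(\left(-3 + \left(1 + 3\right)\right) + 15\right) \left(-8\right) = \left(\left(-3 + 4\right) + 15\right) \left(-8\right) = \left(1 + 15\right) \left(-8\right) = 16 \left(-8\right) = -128$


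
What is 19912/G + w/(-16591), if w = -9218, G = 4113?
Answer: 368273626/68238783 ≈ 5.3968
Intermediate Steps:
19912/G + w/(-16591) = 19912/4113 - 9218/(-16591) = 19912*(1/4113) - 9218*(-1/16591) = 19912/4113 + 9218/16591 = 368273626/68238783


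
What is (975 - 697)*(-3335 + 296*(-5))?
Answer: -1338570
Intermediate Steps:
(975 - 697)*(-3335 + 296*(-5)) = 278*(-3335 - 1480) = 278*(-4815) = -1338570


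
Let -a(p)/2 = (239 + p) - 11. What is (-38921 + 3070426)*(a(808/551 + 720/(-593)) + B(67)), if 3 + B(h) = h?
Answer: -388784768516520/326743 ≈ -1.1899e+9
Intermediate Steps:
B(h) = -3 + h
a(p) = -456 - 2*p (a(p) = -2*((239 + p) - 11) = -2*(228 + p) = -456 - 2*p)
(-38921 + 3070426)*(a(808/551 + 720/(-593)) + B(67)) = (-38921 + 3070426)*((-456 - 2*(808/551 + 720/(-593))) + (-3 + 67)) = 3031505*((-456 - 2*(808*(1/551) + 720*(-1/593))) + 64) = 3031505*((-456 - 2*(808/551 - 720/593)) + 64) = 3031505*((-456 - 2*82424/326743) + 64) = 3031505*((-456 - 164848/326743) + 64) = 3031505*(-149159656/326743 + 64) = 3031505*(-128248104/326743) = -388784768516520/326743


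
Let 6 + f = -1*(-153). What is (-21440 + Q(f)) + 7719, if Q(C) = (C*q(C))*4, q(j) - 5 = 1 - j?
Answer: -96629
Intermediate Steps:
f = 147 (f = -6 - 1*(-153) = -6 + 153 = 147)
q(j) = 6 - j (q(j) = 5 + (1 - j) = 6 - j)
Q(C) = 4*C*(6 - C) (Q(C) = (C*(6 - C))*4 = 4*C*(6 - C))
(-21440 + Q(f)) + 7719 = (-21440 + 4*147*(6 - 1*147)) + 7719 = (-21440 + 4*147*(6 - 147)) + 7719 = (-21440 + 4*147*(-141)) + 7719 = (-21440 - 82908) + 7719 = -104348 + 7719 = -96629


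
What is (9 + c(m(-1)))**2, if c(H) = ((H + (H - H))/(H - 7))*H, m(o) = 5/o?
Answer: 6889/144 ≈ 47.840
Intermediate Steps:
c(H) = H**2/(-7 + H) (c(H) = ((H + 0)/(-7 + H))*H = (H/(-7 + H))*H = H**2/(-7 + H))
(9 + c(m(-1)))**2 = (9 + (5/(-1))**2/(-7 + 5/(-1)))**2 = (9 + (5*(-1))**2/(-7 + 5*(-1)))**2 = (9 + (-5)**2/(-7 - 5))**2 = (9 + 25/(-12))**2 = (9 + 25*(-1/12))**2 = (9 - 25/12)**2 = (83/12)**2 = 6889/144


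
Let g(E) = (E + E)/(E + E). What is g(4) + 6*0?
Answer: 1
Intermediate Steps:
g(E) = 1 (g(E) = (2*E)/((2*E)) = (2*E)*(1/(2*E)) = 1)
g(4) + 6*0 = 1 + 6*0 = 1 + 0 = 1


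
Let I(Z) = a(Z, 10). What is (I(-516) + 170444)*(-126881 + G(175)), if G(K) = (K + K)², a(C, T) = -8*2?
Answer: -746645068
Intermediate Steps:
a(C, T) = -16
I(Z) = -16
G(K) = 4*K² (G(K) = (2*K)² = 4*K²)
(I(-516) + 170444)*(-126881 + G(175)) = (-16 + 170444)*(-126881 + 4*175²) = 170428*(-126881 + 4*30625) = 170428*(-126881 + 122500) = 170428*(-4381) = -746645068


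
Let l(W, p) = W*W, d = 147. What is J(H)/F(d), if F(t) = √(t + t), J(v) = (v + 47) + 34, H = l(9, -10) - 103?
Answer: 59*√6/42 ≈ 3.4409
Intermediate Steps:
l(W, p) = W²
H = -22 (H = 9² - 103 = 81 - 103 = -22)
J(v) = 81 + v (J(v) = (47 + v) + 34 = 81 + v)
F(t) = √2*√t (F(t) = √(2*t) = √2*√t)
J(H)/F(d) = (81 - 22)/((√2*√147)) = 59/((√2*(7*√3))) = 59/((7*√6)) = 59*(√6/42) = 59*√6/42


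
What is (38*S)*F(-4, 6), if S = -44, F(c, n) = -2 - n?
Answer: 13376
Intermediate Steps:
(38*S)*F(-4, 6) = (38*(-44))*(-2 - 1*6) = -1672*(-2 - 6) = -1672*(-8) = 13376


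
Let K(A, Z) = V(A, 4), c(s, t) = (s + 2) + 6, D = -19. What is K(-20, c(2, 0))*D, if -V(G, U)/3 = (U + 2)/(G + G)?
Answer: -171/20 ≈ -8.5500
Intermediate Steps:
V(G, U) = -3*(2 + U)/(2*G) (V(G, U) = -3*(U + 2)/(G + G) = -3*(2 + U)/(2*G))
c(s, t) = 8 + s (c(s, t) = (2 + s) + 6 = 8 + s)
K(A, Z) = -9/A (K(A, Z) = 3*(-2 - 1*4)/(2*A) = 3*(-2 - 4)/(2*A) = (3/2)*(-6)/A = -9/A)
K(-20, c(2, 0))*D = -9/(-20)*(-19) = -9*(-1/20)*(-19) = (9/20)*(-19) = -171/20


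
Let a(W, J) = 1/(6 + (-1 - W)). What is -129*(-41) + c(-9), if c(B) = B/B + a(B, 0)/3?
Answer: 222181/42 ≈ 5290.0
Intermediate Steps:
a(W, J) = 1/(5 - W)
c(B) = 1 - 1/(3*(-5 + B)) (c(B) = B/B - 1/(-5 + B)/3 = 1 - 1/(-5 + B)*(1/3) = 1 - 1/(3*(-5 + B)))
-129*(-41) + c(-9) = -129*(-41) + (-16/3 - 9)/(-5 - 9) = 5289 - 43/3/(-14) = 5289 - 1/14*(-43/3) = 5289 + 43/42 = 222181/42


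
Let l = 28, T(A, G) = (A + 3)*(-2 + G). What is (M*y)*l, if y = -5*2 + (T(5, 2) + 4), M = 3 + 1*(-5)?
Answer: 336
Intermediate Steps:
T(A, G) = (-2 + G)*(3 + A) (T(A, G) = (3 + A)*(-2 + G) = (-2 + G)*(3 + A))
M = -2 (M = 3 - 5 = -2)
y = -6 (y = -5*2 + ((-6 - 2*5 + 3*2 + 5*2) + 4) = -10 + ((-6 - 10 + 6 + 10) + 4) = -10 + (0 + 4) = -10 + 4 = -6)
(M*y)*l = -2*(-6)*28 = 12*28 = 336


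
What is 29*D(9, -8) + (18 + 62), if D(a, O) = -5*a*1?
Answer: -1225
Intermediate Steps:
D(a, O) = -5*a
29*D(9, -8) + (18 + 62) = 29*(-5*9) + (18 + 62) = 29*(-45) + 80 = -1305 + 80 = -1225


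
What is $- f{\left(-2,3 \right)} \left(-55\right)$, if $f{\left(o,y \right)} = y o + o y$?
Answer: $-660$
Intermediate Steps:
$f{\left(o,y \right)} = 2 o y$ ($f{\left(o,y \right)} = o y + o y = 2 o y$)
$- f{\left(-2,3 \right)} \left(-55\right) = - 2 \left(-2\right) 3 \left(-55\right) = - \left(-12\right) \left(-55\right) = \left(-1\right) 660 = -660$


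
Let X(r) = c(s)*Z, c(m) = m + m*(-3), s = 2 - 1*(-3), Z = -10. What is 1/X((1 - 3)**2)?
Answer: 1/100 ≈ 0.010000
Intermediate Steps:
s = 5 (s = 2 + 3 = 5)
c(m) = -2*m (c(m) = m - 3*m = -2*m)
X(r) = 100 (X(r) = -2*5*(-10) = -10*(-10) = 100)
1/X((1 - 3)**2) = 1/100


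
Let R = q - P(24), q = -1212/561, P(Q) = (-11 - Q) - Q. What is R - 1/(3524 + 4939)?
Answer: 89953040/1582581 ≈ 56.839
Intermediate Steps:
P(Q) = -11 - 2*Q
q = -404/187 (q = -1212*1/561 = -404/187 ≈ -2.1604)
R = 10629/187 (R = -404/187 - (-11 - 2*24) = -404/187 - (-11 - 48) = -404/187 - 1*(-59) = -404/187 + 59 = 10629/187 ≈ 56.840)
R - 1/(3524 + 4939) = 10629/187 - 1/(3524 + 4939) = 10629/187 - 1/8463 = 89953040/1582581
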